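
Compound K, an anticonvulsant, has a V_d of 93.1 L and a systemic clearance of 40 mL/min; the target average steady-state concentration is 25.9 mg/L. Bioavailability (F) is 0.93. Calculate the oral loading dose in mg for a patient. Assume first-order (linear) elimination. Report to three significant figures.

LD = Vd × C / F = 93.10 × 25.90 / 0.93 = 2593 mg

2590 mg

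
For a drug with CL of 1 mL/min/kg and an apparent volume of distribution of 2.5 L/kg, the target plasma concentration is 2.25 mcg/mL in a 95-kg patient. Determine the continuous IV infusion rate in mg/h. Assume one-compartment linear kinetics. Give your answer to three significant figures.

CL = 1 mL/min/kg × 95 kg = 95.00 mL/min = 95.00 × 60/1000 = 5.700 L/h
Rate = CL × Css = 5.700 × 2.25 = 12.83 mg/h

12.8 mg/h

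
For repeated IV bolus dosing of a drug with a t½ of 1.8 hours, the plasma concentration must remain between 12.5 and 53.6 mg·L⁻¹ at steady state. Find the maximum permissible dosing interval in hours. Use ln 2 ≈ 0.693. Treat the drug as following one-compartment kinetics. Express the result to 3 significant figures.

3.78 h

k = 0.693 / t½ = 0.693 / 1.8 = 0.3850 h⁻¹
Between IV bolus doses, concentration decays as C = C₀·e^(−kτ), so C_peak/C_trough = e^(kτ).
τ_max = ln(C_peak/C_trough) / k = ln(53.6/12.5) / 0.3850 = 1.456 / 0.3850 = 3.782 h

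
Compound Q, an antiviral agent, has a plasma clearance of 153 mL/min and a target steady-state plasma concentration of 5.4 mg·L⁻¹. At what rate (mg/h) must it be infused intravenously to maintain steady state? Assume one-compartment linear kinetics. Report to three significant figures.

49.6 mg/h

CL = 153 mL/min × 60/1000 = 9.180 L/h
Infusion rate = CL · Css = 9.180 L/h × 5.4 mg/L = 49.57 mg/h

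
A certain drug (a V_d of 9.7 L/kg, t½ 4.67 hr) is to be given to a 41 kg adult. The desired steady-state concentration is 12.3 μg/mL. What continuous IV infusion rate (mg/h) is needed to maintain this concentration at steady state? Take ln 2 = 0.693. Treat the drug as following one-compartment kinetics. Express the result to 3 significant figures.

Vd = 9.7 L/kg × 41 kg = 397.7 L
CL = 0.693 × Vd / t½ = 0.693 × 397.7 / 4.67 = 59.02 L/h
Infusion rate = CL × Css = 59.02 × 12.3 = 725.9 mg/h

726 mg/h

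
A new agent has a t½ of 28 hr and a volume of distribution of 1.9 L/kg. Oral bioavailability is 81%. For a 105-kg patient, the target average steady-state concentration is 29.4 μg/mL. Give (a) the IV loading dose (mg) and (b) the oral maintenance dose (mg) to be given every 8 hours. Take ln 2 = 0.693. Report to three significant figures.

(a) 5870 mg; (b) 1430 mg

Total Vd = 1.9 × 105 = 199.5 L
LD = Vd × C = 199.5 × 29.4 = 5865 mg
CL = 0.693 × Vd / t½ = 0.693 × 199.5 / 28 = 4.938 L/h
D = CL × Css × τ / F = 4.938 × 29.4 × 8 / 0.81 = 1434 mg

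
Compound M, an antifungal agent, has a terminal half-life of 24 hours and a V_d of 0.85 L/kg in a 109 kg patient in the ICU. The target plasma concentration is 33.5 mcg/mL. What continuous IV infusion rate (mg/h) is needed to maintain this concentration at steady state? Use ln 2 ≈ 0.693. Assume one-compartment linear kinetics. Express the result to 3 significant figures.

89.6 mg/h

Vd = 0.85 L/kg × 109 kg = 92.65 L
CL = ln 2 · Vd / t½ = 0.693 × 92.65 / 24 = 2.675 L/h
Infusion rate = CL × Css = 2.675 × 33.5 = 89.61 mg/h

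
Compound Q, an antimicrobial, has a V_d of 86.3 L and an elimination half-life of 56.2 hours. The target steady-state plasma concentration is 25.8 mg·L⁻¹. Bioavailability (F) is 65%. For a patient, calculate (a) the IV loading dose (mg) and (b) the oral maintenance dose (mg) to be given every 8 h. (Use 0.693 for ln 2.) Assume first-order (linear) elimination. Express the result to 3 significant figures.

LD = Vd × C = 86.30 × 25.8 = 2227 mg
CL = 0.693 × Vd / t½ = 0.693 × 86.30 / 56.2 = 1.064 L/h
D = CL × Css × τ / F = 1.064 × 25.8 × 8 / 0.65 = 337.9 mg

(a) 2230 mg; (b) 338 mg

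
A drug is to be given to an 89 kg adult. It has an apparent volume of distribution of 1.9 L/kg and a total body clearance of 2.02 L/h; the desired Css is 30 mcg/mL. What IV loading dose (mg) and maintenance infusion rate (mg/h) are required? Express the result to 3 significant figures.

Vd = 1.9 L/kg × 89 kg = 169.1 L
Loading: fill Vd to C_target → 169.1 L × 30 mg/L = 5073 mg
Infusion rate = 2.020 L/h × 30 mg/L = 60.60 mg/h

(a) 5070 mg; (b) 60.6 mg/h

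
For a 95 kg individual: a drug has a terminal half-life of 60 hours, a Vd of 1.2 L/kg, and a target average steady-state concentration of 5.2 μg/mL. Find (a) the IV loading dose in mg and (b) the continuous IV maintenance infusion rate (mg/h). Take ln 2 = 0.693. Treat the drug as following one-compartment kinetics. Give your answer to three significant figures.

(a) 593 mg; (b) 6.85 mg/h

Total Vd = 1.2 × 95 = 114.0 L
LD = Vd × C = 114.0 × 5.2 = 592.8 mg
CL = 0.693 × Vd / t½ = 0.693 × 114.0 / 60 = 1.317 L/h
Infusion rate = CL × Css = 1.317 × 5.2 = 6.848 mg/h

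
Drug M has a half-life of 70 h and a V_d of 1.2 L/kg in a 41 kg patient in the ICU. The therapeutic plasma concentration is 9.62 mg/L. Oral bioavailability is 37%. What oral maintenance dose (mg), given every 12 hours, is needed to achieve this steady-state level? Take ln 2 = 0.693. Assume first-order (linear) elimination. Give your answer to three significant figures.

152 mg

Vd = 1.2 L/kg × 41 kg = 49.20 L
CL = ln 2 · Vd / t½ = 0.693 × 49.20 / 70 = 0.4871 L/h
D = CL × Css × τ / F = 0.4871 × 9.62 × 12 / 0.37 = 152.0 mg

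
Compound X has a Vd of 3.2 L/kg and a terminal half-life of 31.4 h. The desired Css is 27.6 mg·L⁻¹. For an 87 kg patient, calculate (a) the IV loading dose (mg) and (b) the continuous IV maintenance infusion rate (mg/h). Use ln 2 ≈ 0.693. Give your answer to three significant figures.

Vd(total) = 87 kg × 3.2 L/kg = 278.4 L
LD = Vd × C = 278.4 × 27.6 = 7684 mg
CL = 0.693 × Vd / t½ = 0.693 × 278.4 / 31.4 = 6.144 L/h
Infusion rate = CL × Css = 6.144 × 27.6 = 169.6 mg/h

(a) 7680 mg; (b) 170 mg/h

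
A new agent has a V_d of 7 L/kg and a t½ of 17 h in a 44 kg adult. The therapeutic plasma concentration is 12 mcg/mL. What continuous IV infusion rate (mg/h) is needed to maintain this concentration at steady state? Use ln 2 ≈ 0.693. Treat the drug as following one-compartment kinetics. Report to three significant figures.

Vd = 7 L/kg × 44 kg = 308.0 L
CL = ln 2 · Vd / t½ = 0.693 × 308.0 / 17 = 12.56 L/h
Infusion rate = CL × Css = 12.56 × 12 = 150.7 mg/h

151 mg/h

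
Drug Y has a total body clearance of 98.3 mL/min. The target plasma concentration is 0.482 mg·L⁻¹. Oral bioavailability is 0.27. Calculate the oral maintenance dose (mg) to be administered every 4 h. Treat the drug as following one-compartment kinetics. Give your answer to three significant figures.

CL = 98.3 mL/min = 98.3 × 0.06 = 5.898 L/h
D = CL × Css × τ / F = 5.898 × 0.482 × 4 / 0.27 = 42.12 mg

42.1 mg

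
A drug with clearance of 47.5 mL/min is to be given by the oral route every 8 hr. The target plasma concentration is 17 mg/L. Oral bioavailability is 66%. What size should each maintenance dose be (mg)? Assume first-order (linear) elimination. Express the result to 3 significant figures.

CL = 47.5 mL/min = 47.5 × 0.06 = 2.850 L/h
D = CL × Css × τ / F = 2.850 × 17 × 8 / 0.66 = 587.3 mg

587 mg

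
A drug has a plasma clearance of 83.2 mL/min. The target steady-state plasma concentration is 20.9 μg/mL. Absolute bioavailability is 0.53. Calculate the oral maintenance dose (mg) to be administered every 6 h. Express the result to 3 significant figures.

CL = 83.2 mL/min × 60/1000 = 4.992 L/h
D = CL × Css × τ / F = 4.992 × 20.9 × 6 / 0.53 = 1181 mg

1180 mg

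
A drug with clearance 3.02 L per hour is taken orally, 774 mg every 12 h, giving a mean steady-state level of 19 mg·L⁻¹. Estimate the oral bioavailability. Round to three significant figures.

F·D/τ = CL·Css at steady state → F = CL·Css·τ / D.
F = 3.02 × 19 × 12 / 774 = 0.890

0.890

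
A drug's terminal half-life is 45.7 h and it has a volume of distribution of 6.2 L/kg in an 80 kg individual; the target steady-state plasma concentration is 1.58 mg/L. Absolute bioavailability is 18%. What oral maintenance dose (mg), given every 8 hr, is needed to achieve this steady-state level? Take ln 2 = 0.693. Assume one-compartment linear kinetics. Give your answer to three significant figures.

Vd = 6.2 L/kg × 80 kg = 496.0 L
CL = ln 2 · Vd / t½ = 0.693 × 496.0 / 45.7 = 7.521 L/h
D = CL × Css × τ / F = 7.521 × 1.58 × 8 / 0.18 = 528.1 mg

528 mg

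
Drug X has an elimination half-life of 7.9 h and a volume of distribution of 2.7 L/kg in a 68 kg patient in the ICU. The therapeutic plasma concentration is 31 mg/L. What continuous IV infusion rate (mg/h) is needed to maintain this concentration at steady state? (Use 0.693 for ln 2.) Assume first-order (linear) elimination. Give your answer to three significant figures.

Vd = 2.7 L/kg × 68 kg = 183.6 L
k = 0.693/7.9 = 0.08772 h⁻¹, so CL = k·Vd = 0.08772 × 183.6 = 16.11 L/h
Infusion rate = CL × Css = 16.11 × 31 = 499.4 mg/h

499 mg/h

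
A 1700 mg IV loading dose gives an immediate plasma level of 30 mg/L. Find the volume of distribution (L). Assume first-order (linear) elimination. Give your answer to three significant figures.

Immediately after an IV bolus, C₀ = Dose / Vd, so Vd = Dose / C₀.
Vd = 1700 / 30 = 56.67 L

56.7 L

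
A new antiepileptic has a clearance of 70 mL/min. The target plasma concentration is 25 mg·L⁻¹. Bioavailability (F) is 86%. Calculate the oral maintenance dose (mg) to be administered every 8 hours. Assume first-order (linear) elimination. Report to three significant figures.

977 mg

CL = 70 mL/min = 70 × 0.06 = 4.200 L/h
D = CL × Css × τ / F = 4.200 × 25 × 8 / 0.86 = 976.7 mg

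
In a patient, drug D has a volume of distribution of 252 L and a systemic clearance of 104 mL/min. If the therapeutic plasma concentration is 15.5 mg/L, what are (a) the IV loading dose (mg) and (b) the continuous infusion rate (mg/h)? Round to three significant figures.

LD = Vd · C_target = 252.0 × 15.5 = 3906 mg
CL = 104 mL/min × 60/1000 = 6.240 L/h
Maintenance infusion rate = CL × Css = 6.240 × 15.5 = 96.72 mg/h

(a) 3910 mg; (b) 96.7 mg/h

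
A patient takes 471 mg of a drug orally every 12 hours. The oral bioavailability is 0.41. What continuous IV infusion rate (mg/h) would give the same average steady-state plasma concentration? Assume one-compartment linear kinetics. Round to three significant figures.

Equivalent systemic input: infusion rate = F·D/τ.
Rate = 0.41 × 471 / 12 = 16.09 mg/h

16.1 mg/h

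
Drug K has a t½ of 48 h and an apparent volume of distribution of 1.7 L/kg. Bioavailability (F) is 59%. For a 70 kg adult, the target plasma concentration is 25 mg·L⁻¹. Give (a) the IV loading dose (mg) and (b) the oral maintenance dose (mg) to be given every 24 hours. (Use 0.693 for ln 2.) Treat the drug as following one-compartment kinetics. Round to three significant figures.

(a) 2980 mg; (b) 1750 mg

Vd = 1.7 L/kg × 70 kg = 119.0 L
LD = Vd × C = 119.0 × 25 = 2975 mg
CL = 0.693 × Vd / t½ = 0.693 × 119.0 / 48 = 1.718 L/h
D = CL × Css × τ / F = 1.718 × 25 × 24 / 0.59 = 1747 mg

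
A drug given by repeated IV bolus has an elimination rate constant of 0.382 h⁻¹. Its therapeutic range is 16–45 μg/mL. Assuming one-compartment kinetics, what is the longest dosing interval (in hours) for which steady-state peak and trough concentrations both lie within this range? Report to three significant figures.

2.71 h

Between IV bolus doses, concentration decays as C = C₀·e^(−kτ), so C_peak/C_trough = e^(kτ).
τ_max = ln(C_peak/C_trough) / k = ln(45/16) / 0.3820 = 1.034 / 0.3820 = 2.707 h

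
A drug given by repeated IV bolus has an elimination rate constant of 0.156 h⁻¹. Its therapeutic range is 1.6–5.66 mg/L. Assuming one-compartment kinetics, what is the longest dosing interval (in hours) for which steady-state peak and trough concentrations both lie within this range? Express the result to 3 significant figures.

8.10 h

Between IV bolus doses, concentration decays as C = C₀·e^(−kτ), so C_peak/C_trough = e^(kτ).
τ_max = ln(C_peak/C_trough) / k = ln(5.66/1.6) / 0.1560 = 1.263 / 0.1560 = 8.096 h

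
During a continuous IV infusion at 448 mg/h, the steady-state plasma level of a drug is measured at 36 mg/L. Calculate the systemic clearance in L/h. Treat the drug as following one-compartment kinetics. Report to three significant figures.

12.4 L/h

At steady state, infusion rate = CL × Css, so CL = rate / Css.
CL = 448 / 36 = 12.44 L/h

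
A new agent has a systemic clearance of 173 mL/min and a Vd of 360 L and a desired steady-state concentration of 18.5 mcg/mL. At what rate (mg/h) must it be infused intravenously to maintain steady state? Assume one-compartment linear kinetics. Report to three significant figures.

192 mg/h

CL = 173 mL/min × 60/1000 = 10.38 L/h
Infusion rate = CL · Css = 10.38 L/h × 18.5 mg/L = 192.0 mg/h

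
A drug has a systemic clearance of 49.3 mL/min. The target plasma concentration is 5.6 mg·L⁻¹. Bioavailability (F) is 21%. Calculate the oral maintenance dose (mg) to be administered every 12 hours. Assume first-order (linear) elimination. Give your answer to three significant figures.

CL = 49.3 mL/min × 60/1000 = 2.958 L/h
At steady state, dose per interval replaces the amount cleared in that interval: F·D/τ = CL·Css.
D = CL × Css × τ / F = 2.958 × 5.6 × 12 / 0.21 = 946.6 mg

947 mg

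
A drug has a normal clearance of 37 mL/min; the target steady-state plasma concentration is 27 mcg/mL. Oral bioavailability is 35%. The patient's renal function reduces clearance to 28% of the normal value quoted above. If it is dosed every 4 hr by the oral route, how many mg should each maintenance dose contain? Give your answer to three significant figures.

192 mg

Convert clearance: 37 mL/min × 60 min/h ÷ 1000 mL/L = 2.220 L/h
Patient clearance = 0.28 × 2.220 = 0.6216 L/h
D = CL × Css × τ / F = 0.6216 × 27 × 4 / 0.35 = 191.8 mg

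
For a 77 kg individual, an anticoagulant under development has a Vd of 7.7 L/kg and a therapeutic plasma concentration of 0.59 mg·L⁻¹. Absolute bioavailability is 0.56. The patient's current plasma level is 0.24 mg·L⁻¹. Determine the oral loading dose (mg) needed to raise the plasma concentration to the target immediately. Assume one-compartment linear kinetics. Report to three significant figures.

371 mg

Vd(total) = 77 kg × 7.7 L/kg = 592.9 L
The loading dose fills Vd to the target concentration.
Concentration deficit ΔC = 0.59 − 0.24 = 0.3500 mg/L
LD = Vd × ΔC / F = 592.9 × 0.3500 / 0.56 = 370.6 mg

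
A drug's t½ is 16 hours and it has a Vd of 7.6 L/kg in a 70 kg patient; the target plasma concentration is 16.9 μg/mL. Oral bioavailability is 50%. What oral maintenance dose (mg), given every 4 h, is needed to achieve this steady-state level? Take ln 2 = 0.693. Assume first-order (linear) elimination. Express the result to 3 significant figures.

3120 mg

Vd(total) = 70 kg × 7.6 L/kg = 532.0 L
CL = ln 2 · Vd / t½ = 0.693 × 532.0 / 16 = 23.04 L/h
D = CL × Css × τ / F = 23.04 × 16.9 × 4 / 0.5 = 3115 mg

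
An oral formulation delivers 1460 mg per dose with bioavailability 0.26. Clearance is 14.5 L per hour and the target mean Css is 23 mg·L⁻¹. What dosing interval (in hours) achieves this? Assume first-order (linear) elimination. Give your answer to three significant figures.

F·D/τ = CL·Css → τ = F·D / (CL·Css).
τ = 0.26 × 1460 / (14.5 × 23) = 1.138 h

1.14 h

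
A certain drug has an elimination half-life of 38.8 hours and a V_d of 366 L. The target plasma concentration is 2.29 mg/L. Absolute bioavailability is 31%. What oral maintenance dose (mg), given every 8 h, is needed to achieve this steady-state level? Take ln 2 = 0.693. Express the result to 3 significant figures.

386 mg

CL = 0.693 × Vd / t½ = 0.693 × 366.0 / 38.8 = 6.537 L/h
D = CL × Css × τ / F = 6.537 × 2.29 × 8 / 0.31 = 386.3 mg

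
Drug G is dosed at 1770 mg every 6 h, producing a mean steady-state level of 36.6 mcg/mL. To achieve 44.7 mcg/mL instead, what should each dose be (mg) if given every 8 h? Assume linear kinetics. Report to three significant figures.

With linear kinetics, Css is proportional to dose rate (D/τ) at fixed clearance.
D₂ = D₁ × (Css,target / Css,current) × (τ₂/τ₁) = 1770 × (44.7/36.6) × (8/6) = 2882 mg

2880 mg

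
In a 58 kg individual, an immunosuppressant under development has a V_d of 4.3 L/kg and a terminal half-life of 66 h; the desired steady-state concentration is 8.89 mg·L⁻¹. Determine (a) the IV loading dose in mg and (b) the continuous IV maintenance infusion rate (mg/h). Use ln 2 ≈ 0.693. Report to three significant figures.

(a) 2220 mg; (b) 23.3 mg/h

Total Vd = 4.3 × 58 = 249.4 L
LD = Vd × C = 249.4 × 8.89 = 2217 mg
CL = 0.693 × Vd / t½ = 0.693 × 249.4 / 66 = 2.619 L/h
Infusion rate = CL × Css = 2.619 × 8.89 = 23.28 mg/h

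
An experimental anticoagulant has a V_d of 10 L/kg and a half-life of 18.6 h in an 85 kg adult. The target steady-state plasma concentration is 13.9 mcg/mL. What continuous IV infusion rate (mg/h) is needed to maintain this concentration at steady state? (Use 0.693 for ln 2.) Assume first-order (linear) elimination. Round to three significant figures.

Vd(total) = 85 kg × 10 L/kg = 850.0 L
CL = 0.693 × Vd / t½ = 0.693 × 850.0 / 18.6 = 31.67 L/h
Infusion rate = CL × Css = 31.67 × 13.9 = 440.2 mg/h

440 mg/h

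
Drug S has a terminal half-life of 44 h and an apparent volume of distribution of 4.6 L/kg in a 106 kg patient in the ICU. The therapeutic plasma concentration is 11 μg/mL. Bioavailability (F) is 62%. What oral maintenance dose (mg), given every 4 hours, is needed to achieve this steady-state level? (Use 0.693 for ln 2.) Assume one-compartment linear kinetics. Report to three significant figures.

545 mg

Total Vd = 4.6 × 106 = 487.6 L
k = 0.693/44 = 0.01575 h⁻¹, so CL = k·Vd = 0.01575 × 487.6 = 7.680 L/h
D = CL × Css × τ / F = 7.680 × 11 × 4 / 0.62 = 545.0 mg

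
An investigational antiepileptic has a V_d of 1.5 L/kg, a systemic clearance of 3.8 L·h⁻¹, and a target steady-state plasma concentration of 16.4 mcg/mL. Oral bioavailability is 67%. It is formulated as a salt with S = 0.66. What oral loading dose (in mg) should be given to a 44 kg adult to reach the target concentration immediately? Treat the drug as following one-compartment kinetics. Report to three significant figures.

Vd = 1.5 L/kg × 44 kg = 66.00 L
LD = Vd × C / F / S = 66.00 × 16.40 / 0.67 / 0.66 = 2448 mg

2450 mg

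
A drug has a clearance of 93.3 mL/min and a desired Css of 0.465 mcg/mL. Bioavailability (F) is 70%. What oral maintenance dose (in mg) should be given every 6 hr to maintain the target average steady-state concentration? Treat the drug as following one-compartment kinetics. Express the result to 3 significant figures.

Convert clearance: 93.3 mL/min × 60 min/h ÷ 1000 mL/L = 5.598 L/h
At steady state, dose per interval replaces the amount cleared in that interval: F·D/τ = CL·Css.
D = CL × Css × τ / F = 5.598 × 0.465 × 6 / 0.7 = 22.31 mg

22.3 mg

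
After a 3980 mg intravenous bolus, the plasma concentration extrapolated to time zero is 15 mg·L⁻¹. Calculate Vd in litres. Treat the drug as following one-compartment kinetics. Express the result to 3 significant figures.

265 L

Immediately after an IV bolus, C₀ = Dose / Vd, so Vd = Dose / C₀.
Vd = 3980 / 15 = 265.3 L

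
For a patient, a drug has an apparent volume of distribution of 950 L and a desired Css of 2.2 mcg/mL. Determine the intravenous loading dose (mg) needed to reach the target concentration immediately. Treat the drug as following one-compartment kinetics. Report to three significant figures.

LD = Vd × C = 950.0 × 2.200 = 2090 mg

2090 mg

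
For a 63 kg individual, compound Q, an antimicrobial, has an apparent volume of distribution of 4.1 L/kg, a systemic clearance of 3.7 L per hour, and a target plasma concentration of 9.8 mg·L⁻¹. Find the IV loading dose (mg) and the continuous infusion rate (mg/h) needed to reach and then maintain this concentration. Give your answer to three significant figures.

Vd(total) = 63 kg × 4.1 L/kg = 258.3 L
Loading: fill Vd to C_target → 258.3 L × 9.8 mg/L = 2531 mg
Maintenance: replace elimination → rate = CL × Css = 3.700 × 9.8 = 36.26 mg/h

(a) 2530 mg; (b) 36.3 mg/h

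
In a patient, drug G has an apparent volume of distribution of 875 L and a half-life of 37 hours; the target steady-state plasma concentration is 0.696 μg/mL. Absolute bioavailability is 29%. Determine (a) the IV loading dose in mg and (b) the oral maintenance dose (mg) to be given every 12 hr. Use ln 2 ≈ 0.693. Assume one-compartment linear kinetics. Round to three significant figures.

(a) 609 mg; (b) 472 mg

LD = Vd × C = 875.0 × 0.696 = 609.0 mg
CL = 0.693 × Vd / t½ = 0.693 × 875.0 / 37 = 16.39 L/h
D = CL × Css × τ / F = 16.39 × 0.696 × 12 / 0.29 = 472.0 mg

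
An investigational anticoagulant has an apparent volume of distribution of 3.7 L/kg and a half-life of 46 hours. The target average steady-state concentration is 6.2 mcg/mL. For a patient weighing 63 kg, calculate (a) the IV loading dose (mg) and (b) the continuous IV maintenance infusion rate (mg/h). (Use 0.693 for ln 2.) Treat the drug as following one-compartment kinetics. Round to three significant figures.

(a) 1450 mg; (b) 21.8 mg/h

Total Vd = 3.7 × 63 = 233.1 L
LD = Vd × C = 233.1 × 6.2 = 1445 mg
CL = 0.693 × Vd / t½ = 0.693 × 233.1 / 46 = 3.512 L/h
Infusion rate = CL × Css = 3.512 × 6.2 = 21.77 mg/h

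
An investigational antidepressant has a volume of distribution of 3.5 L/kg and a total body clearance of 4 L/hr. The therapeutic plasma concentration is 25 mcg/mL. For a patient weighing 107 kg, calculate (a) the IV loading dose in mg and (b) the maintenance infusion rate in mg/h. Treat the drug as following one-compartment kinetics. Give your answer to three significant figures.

(a) 9360 mg; (b) 100 mg/h

Vd = 3.5 L/kg × 107 kg = 374.5 L
Loading: fill Vd to C_target → 374.5 L × 25 mg/L = 9363 mg
Maintenance: replace elimination → rate = CL × Css = 4.000 × 25 = 100.0 mg/h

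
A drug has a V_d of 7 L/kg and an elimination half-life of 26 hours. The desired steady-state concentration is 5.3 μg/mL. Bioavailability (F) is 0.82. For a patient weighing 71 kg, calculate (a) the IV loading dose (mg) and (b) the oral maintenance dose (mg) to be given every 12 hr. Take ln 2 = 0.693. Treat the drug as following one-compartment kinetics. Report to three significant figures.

(a) 2630 mg; (b) 1030 mg

Total Vd = 7 × 71 = 497.0 L
LD = Vd × C = 497.0 × 5.3 = 2634 mg
CL = 0.693 × Vd / t½ = 0.693 × 497.0 / 26 = 13.25 L/h
D = CL × Css × τ / F = 13.25 × 5.3 × 12 / 0.82 = 1028 mg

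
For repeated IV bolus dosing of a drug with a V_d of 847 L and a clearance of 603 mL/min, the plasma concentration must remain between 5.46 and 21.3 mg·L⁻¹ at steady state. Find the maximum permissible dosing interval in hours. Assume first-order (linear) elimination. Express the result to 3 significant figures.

31.9 h

CL = 603 mL/min × 60/1000 = 36.18 L/h
k = CL / Vd = 36.18 / 847.0 = 0.04272 h⁻¹
Between IV bolus doses, concentration decays as C = C₀·e^(−kτ), so C_peak/C_trough = e^(kτ).
τ_max = ln(C_peak/C_trough) / k = ln(21.3/5.46) / 0.04272 = 1.361 / 0.04272 = 31.86 h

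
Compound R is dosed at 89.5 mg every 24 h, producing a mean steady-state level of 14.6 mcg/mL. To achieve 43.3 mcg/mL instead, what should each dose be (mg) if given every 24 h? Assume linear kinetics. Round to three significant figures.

With linear kinetics, Css is proportional to dose rate (D/τ) at fixed clearance.
D₂ = D₁ × (Css,target / Css,current) = 89.5 × 43.3/14.6 = 265.4 mg

265 mg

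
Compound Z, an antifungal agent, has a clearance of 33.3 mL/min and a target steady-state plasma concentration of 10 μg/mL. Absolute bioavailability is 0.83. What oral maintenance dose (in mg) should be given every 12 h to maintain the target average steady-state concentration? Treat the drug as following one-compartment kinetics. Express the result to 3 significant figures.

289 mg

CL = 33.3 mL/min × 60/1000 = 1.998 L/h
D = CL × Css × τ / F = 1.998 × 10 × 12 / 0.83 = 288.9 mg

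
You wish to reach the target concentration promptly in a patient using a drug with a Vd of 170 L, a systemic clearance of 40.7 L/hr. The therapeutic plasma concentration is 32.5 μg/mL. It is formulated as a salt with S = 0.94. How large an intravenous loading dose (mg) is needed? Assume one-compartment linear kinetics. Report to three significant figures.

5880 mg

LD = Vd × C / S = 170.0 × 32.50 / 0.94 = 5878 mg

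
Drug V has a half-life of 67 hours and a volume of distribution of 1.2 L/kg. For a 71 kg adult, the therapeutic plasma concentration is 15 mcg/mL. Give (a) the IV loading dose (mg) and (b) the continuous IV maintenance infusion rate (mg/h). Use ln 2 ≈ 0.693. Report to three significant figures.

Total Vd = 1.2 × 71 = 85.20 L
LD = Vd × C = 85.20 × 15 = 1278 mg
CL = 0.693 × Vd / t½ = 0.693 × 85.20 / 67 = 0.8812 L/h
Infusion rate = CL × Css = 0.8812 × 15 = 13.22 mg/h

(a) 1280 mg; (b) 13.2 mg/h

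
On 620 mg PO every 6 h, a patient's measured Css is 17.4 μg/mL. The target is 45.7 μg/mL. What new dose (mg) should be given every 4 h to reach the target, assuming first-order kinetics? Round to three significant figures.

With linear kinetics, Css is proportional to dose rate (D/τ) at fixed clearance.
D₂ = D₁ × (Css,target / Css,current) × (τ₂/τ₁) = 620 × (45.7/17.4) × (4/6) = 1086 mg

1090 mg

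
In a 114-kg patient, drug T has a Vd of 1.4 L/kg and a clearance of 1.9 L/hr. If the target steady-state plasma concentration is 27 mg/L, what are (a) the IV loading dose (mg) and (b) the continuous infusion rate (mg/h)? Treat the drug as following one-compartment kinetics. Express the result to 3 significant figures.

Vd(total) = 114 kg × 1.4 L/kg = 159.6 L
Loading dose = Vd × C = 159.6 × 27 = 4309 mg
Maintenance infusion rate = CL × Css = 1.900 × 27 = 51.30 mg/h

(a) 4310 mg; (b) 51.3 mg/h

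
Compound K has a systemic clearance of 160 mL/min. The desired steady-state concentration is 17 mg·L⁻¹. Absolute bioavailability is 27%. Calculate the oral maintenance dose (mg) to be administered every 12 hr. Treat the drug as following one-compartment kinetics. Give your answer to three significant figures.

7250 mg

CL = 160 mL/min = 160 × 0.06 = 9.600 L/h
D = CL × Css × τ / F = 9.600 × 17 × 12 / 0.27 = 7253 mg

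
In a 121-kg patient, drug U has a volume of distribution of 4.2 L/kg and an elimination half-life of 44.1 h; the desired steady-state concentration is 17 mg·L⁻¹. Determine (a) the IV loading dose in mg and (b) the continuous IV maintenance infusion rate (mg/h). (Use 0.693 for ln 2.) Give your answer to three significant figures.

Vd(total) = 121 kg × 4.2 L/kg = 508.2 L
LD = Vd × C = 508.2 × 17 = 8639 mg
CL = 0.693 × Vd / t½ = 0.693 × 508.2 / 44.1 = 7.986 L/h
Infusion rate = CL × Css = 7.986 × 17 = 135.8 mg/h

(a) 8640 mg; (b) 136 mg/h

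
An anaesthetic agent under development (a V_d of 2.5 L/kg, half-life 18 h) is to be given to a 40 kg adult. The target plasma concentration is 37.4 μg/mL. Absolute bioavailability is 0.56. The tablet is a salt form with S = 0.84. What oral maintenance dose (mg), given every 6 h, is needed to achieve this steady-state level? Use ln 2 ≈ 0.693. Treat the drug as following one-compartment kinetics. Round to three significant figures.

1840 mg

Vd = 2.5 L/kg × 40 kg = 100.0 L
CL = ln 2 · Vd / t½ = 0.693 × 100.0 / 18 = 3.850 L/h
D = CL × Css × τ / F / S = 3.850 × 37.4 × 6 / 0.56 / 0.84 = 1837 mg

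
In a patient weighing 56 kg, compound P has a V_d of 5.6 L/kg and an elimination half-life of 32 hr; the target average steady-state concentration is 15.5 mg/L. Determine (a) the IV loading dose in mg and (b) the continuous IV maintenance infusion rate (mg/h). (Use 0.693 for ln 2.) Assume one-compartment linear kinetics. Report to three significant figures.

Vd(total) = 56 kg × 5.6 L/kg = 313.6 L
LD = Vd × C = 313.6 × 15.5 = 4861 mg
CL = 0.693 × Vd / t½ = 0.693 × 313.6 / 32 = 6.791 L/h
Infusion rate = CL × Css = 6.791 × 15.5 = 105.3 mg/h

(a) 4860 mg; (b) 105 mg/h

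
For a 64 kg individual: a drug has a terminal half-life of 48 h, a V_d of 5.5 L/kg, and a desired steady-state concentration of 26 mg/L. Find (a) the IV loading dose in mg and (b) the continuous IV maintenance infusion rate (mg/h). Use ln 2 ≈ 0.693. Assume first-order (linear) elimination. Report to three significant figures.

Total Vd = 5.5 × 64 = 352.0 L
LD = Vd × C = 352.0 × 26 = 9152 mg
CL = 0.693 × Vd / t½ = 0.693 × 352.0 / 48 = 5.082 L/h
Infusion rate = CL × Css = 5.082 × 26 = 132.1 mg/h

(a) 9150 mg; (b) 132 mg/h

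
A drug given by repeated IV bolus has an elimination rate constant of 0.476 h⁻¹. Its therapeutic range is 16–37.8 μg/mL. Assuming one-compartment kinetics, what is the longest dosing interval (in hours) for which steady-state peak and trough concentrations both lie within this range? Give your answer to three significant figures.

1.81 h

Between IV bolus doses, concentration decays as C = C₀·e^(−kτ), so C_peak/C_trough = e^(kτ).
τ_max = ln(C_peak/C_trough) / k = ln(37.8/16) / 0.4760 = 0.8597 / 0.4760 = 1.806 h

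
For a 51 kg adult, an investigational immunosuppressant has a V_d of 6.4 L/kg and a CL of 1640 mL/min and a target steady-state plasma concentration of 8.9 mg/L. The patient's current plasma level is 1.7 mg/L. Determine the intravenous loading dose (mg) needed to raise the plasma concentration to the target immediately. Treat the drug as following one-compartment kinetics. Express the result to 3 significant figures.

Vd(total) = 51 kg × 6.4 L/kg = 326.4 L
Loading dose depends on Vd (not clearance): it fills the distribution volume.
Concentration deficit ΔC = 8.9 − 1.7 = 7.200 mg/L
LD = Vd × ΔC = 326.4 × 7.200 = 2350 mg

2350 mg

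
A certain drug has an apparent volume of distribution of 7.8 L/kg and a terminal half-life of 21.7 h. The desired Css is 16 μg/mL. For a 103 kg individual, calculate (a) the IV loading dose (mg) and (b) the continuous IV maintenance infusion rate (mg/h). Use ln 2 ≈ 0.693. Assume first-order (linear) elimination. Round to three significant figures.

(a) 12900 mg; (b) 411 mg/h

Total Vd = 7.8 × 103 = 803.4 L
LD = Vd × C = 803.4 × 16 = 12850 mg
CL = 0.693 × Vd / t½ = 0.693 × 803.4 / 21.7 = 25.66 L/h
Infusion rate = CL × Css = 25.66 × 16 = 410.6 mg/h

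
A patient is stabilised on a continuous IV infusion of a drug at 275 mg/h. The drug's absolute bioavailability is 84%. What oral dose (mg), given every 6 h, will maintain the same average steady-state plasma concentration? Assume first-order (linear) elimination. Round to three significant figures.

1960 mg

To maintain the same Css, the systemic dosing rate must be unchanged: F·D/τ = infusion rate.
D = rate × τ / F = 275 × 6 / 0.84 = 1964 mg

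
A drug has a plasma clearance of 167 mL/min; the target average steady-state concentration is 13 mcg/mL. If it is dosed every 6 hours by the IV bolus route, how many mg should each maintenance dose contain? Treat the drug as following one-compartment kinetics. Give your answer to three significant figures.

Convert clearance: 167 mL/min × 60 min/h ÷ 1000 mL/L = 10.02 L/h
At steady state, dose per interval replaces the amount cleared in that interval: D/τ = CL·Css.
D = CL × Css × τ = 10.02 × 13 × 6 = 781.6 mg

782 mg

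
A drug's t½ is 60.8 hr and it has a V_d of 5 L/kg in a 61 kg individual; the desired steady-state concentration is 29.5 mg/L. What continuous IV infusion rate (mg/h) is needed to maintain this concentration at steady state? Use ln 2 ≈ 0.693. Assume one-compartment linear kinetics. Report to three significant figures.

Vd = 5 L/kg × 61 kg = 305.0 L
k = 0.693/60.8 = 0.01140 h⁻¹, so CL = k·Vd = 0.01140 × 305.0 = 3.477 L/h
Infusion rate = CL × Css = 3.477 × 29.5 = 102.6 mg/h

103 mg/h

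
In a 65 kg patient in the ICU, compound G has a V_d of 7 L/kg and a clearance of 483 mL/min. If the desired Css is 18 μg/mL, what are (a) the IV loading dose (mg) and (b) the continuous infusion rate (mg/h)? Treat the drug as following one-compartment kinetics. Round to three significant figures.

(a) 8190 mg; (b) 522 mg/h

Vd(total) = 65 kg × 7 L/kg = 455.0 L
Loading dose = Vd × C = 455.0 × 18 = 8190 mg
CL = 483 mL/min = 483 × 0.06 = 28.98 L/h
Infusion rate = 28.98 L/h × 18 mg/L = 521.6 mg/h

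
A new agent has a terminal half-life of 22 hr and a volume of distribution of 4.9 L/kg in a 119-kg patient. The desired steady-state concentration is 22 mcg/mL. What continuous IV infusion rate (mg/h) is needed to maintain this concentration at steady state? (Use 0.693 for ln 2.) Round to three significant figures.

404 mg/h

Total Vd = 4.9 × 119 = 583.1 L
CL = 0.693 × Vd / t½ = 0.693 × 583.1 / 22 = 18.37 L/h
Infusion rate = CL × Css = 18.37 × 22 = 404.1 mg/h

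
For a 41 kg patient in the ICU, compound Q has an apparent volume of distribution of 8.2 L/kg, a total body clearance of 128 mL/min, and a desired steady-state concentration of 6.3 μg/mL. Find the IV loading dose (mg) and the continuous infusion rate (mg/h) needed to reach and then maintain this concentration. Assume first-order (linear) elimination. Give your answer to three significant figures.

(a) 2120 mg; (b) 48.4 mg/h

Vd = 8.2 L/kg × 41 kg = 336.2 L
Loading dose = Vd × C = 336.2 × 6.3 = 2118 mg
CL = 128 mL/min = 128 × 0.06 = 7.680 L/h
Maintenance infusion rate = CL × Css = 7.680 × 6.3 = 48.38 mg/h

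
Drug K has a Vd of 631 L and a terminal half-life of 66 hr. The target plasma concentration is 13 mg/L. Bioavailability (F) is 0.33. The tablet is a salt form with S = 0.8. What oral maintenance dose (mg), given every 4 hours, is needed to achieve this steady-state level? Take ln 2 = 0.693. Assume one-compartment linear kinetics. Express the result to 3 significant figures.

1310 mg

k = 0.693/66 = 0.01050 h⁻¹, so CL = k·Vd = 0.01050 × 631.0 = 6.626 L/h
D = CL × Css × τ / F / S = 6.626 × 13 × 4 / 0.33 / 0.8 = 1305 mg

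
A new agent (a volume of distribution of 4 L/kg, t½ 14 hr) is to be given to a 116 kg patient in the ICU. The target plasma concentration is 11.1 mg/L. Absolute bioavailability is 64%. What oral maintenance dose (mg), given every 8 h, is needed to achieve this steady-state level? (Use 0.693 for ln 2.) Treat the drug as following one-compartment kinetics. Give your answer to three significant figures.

Vd = 4 L/kg × 116 kg = 464.0 L
k = 0.693/14 = 0.04950 h⁻¹, so CL = k·Vd = 0.04950 × 464.0 = 22.97 L/h
D = CL × Css × τ / F = 22.97 × 11.1 × 8 / 0.64 = 3187 mg

3190 mg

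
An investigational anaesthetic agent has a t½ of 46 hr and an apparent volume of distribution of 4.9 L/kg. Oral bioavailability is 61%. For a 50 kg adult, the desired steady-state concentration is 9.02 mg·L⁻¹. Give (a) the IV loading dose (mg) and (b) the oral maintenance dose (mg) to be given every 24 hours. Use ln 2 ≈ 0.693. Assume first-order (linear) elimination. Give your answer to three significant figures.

(a) 2210 mg; (b) 1310 mg

Vd(total) = 50 kg × 4.9 L/kg = 245.0 L
LD = Vd × C = 245.0 × 9.02 = 2210 mg
CL = 0.693 × Vd / t½ = 0.693 × 245.0 / 46 = 3.691 L/h
D = CL × Css × τ / F = 3.691 × 9.02 × 24 / 0.61 = 1310 mg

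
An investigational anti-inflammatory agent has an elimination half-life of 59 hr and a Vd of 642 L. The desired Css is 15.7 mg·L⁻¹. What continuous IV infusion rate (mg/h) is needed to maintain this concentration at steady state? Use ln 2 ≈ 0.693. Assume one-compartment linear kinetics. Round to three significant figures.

118 mg/h

CL = 0.693 × Vd / t½ = 0.693 × 642.0 / 59 = 7.541 L/h
Infusion rate = CL × Css = 7.541 × 15.7 = 118.4 mg/h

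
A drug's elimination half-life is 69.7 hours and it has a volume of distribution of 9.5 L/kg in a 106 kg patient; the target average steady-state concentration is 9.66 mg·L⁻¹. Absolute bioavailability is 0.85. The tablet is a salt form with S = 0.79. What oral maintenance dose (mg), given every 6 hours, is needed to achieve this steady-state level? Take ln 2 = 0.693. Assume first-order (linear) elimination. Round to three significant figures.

864 mg

Total Vd = 9.5 × 106 = 1007 L
k = 0.693/69.7 = 0.009943 h⁻¹, so CL = k·Vd = 0.009943 × 1007 = 10.01 L/h
D = CL × Css × τ / F / S = 10.01 × 9.66 × 6 / 0.85 / 0.79 = 864.0 mg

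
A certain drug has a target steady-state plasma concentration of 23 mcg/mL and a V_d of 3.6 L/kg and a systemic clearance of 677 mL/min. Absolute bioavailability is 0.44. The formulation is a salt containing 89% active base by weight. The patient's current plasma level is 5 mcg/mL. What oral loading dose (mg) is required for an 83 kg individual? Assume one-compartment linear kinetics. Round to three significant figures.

13700 mg

Vd(total) = 83 kg × 3.6 L/kg = 298.8 L
Concentration deficit ΔC = 23 − 5 = 18.00 mg/L
LD = Vd × ΔC / F / S = 298.8 × 18.00 / 0.44 / 0.89 = 13730 mg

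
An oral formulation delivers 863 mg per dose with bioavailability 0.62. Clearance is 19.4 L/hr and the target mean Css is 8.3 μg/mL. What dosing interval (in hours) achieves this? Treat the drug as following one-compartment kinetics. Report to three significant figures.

3.32 h

F·D/τ = CL·Css → τ = F·D / (CL·Css).
τ = 0.62 × 863 / (19.4 × 8.3) = 3.323 h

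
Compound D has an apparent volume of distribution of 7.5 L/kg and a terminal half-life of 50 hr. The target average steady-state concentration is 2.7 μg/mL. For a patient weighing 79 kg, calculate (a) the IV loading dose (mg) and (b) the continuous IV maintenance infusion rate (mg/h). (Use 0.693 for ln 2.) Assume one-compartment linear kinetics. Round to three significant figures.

Total Vd = 7.5 × 79 = 592.5 L
LD = Vd × C = 592.5 × 2.7 = 1600 mg
CL = 0.693 × Vd / t½ = 0.693 × 592.5 / 50 = 8.212 L/h
Infusion rate = CL × Css = 8.212 × 2.7 = 22.17 mg/h

(a) 1600 mg; (b) 22.2 mg/h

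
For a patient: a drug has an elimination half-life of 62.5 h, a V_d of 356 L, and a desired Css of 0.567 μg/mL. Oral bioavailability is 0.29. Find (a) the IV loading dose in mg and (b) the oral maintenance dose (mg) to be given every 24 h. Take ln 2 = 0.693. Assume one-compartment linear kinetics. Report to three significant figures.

(a) 202 mg; (b) 185 mg

LD = Vd × C = 356.0 × 0.567 = 201.9 mg
CL = 0.693 × Vd / t½ = 0.693 × 356.0 / 62.5 = 3.947 L/h
D = CL × Css × τ / F = 3.947 × 0.567 × 24 / 0.29 = 185.2 mg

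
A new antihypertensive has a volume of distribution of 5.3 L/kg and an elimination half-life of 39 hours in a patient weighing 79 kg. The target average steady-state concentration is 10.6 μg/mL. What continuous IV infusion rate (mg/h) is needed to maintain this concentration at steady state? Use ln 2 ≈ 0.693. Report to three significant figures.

78.9 mg/h

Vd(total) = 79 kg × 5.3 L/kg = 418.7 L
CL = ln 2 · Vd / t½ = 0.693 × 418.7 / 39 = 7.440 L/h
Infusion rate = CL × Css = 7.440 × 10.6 = 78.86 mg/h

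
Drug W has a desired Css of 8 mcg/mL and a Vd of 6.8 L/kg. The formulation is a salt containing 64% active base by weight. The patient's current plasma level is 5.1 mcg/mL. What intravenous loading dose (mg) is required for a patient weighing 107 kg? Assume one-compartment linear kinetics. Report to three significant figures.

3300 mg

Vd = 6.8 L/kg × 107 kg = 727.6 L
Concentration deficit ΔC = 8 − 5.1 = 2.900 mg/L
LD = Vd × ΔC / S = 727.6 × 2.900 / 0.64 = 3297 mg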